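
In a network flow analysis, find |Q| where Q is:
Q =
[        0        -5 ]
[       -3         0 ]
det(Q) = -15

For a 2×2 matrix [[a, b], [c, d]], det = a*d - b*c.
det(Q) = (0)*(0) - (-5)*(-3) = 0 - 15 = -15.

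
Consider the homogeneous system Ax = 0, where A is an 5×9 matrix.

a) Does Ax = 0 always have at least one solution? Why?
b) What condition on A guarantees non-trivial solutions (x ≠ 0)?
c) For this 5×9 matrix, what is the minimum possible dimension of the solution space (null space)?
a) Yes, x = 0 is always a solution. b) When A has linearly dependent columns (rank < n). c) Minimum nullity = 4.

a) x = 0 satisfies A·0 = 0, so the zero vector is always a solution.
b) Non-trivial solutions exist iff the columns of A are linearly dependent, equivalently rank(A) < n (the number of columns).
c) By rank-nullity, rank(A) + nullity(A) = n = 9. Since A has only 5 rows, rank(A) ≤ 5, so nullity(A) ≥ 9 - 5 = 4.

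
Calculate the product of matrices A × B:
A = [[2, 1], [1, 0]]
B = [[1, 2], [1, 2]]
[[3, 6], [1, 2]]

Matrix multiplication:
C[0][0] = 2×1 + 1×1 = 3
C[0][1] = 2×2 + 1×2 = 6
C[1][0] = 1×1 + 0×1 = 1
C[1][1] = 1×2 + 0×2 = 2
Result: [[3, 6], [1, 2]]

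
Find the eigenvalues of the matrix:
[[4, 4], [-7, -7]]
λ = -3 and λ = 0

Characteristic equation: det(A - λI) = 0
λ² - (trace)λ + (det) = 0
λ² - (-3)λ + (0) = 0
λ² + 3λ + 0 = 0
Solving: λ = -3, 0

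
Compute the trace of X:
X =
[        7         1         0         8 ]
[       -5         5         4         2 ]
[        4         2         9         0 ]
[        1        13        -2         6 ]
tr(X) = 7 + 5 + 9 + 6 = 27

The trace of a square matrix is the sum of its diagonal entries.
Diagonal entries of X: X[0][0] = 7, X[1][1] = 5, X[2][2] = 9, X[3][3] = 6.
tr(X) = 7 + 5 + 9 + 6 = 27.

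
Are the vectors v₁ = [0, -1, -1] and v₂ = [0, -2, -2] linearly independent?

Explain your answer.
No, linearly dependent (v₂ = 2·v₁)

Check whether there is a scalar k with v₂ = k·v₁.
Comparing components, k = 2 satisfies 2·[0, -1, -1] = [0, -2, -2].
Since v₂ is a scalar multiple of v₁, the two vectors are linearly dependent.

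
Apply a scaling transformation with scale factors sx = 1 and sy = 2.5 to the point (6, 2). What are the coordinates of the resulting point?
(6, 5.0)

Scaling matrix:
[[1, 0], [0, 2.50]]
Result: (6 × 1, 2 × 2.5) = (6, 5.0)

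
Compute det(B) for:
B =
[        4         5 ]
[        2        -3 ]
det(B) = -22

For a 2×2 matrix [[a, b], [c, d]], det = a*d - b*c.
det(B) = (4)*(-3) - (5)*(2) = -12 - 10 = -22.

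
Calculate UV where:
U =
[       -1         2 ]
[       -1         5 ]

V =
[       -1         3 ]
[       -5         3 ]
UV =
[       -9         3 ]
[      -24        12 ]

Matrix multiplication: (UV)[i][j] = sum over k of U[i][k] * V[k][j].
  (UV)[0][0] = (-1)*(-1) + (2)*(-5) = -9
  (UV)[0][1] = (-1)*(3) + (2)*(3) = 3
  (UV)[1][0] = (-1)*(-1) + (5)*(-5) = -24
  (UV)[1][1] = (-1)*(3) + (5)*(3) = 12
UV =
[       -9         3 ]
[      -24        12 ]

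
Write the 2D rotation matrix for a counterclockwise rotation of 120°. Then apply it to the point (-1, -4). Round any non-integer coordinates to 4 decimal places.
R = [[-1/2, -√3/2], [√3/2, -1/2]]; R·(-1, -4) = (3.9641, 1.1340)

Rotation matrix formula: R(θ) = [[cos θ, -sin θ], [sin θ, cos θ]]
For θ = 120°:
cos(120°) = -1/2
sin(120°) = √3/2
R = [[-1/2, -√3/2], [√3/2, -1/2]]
Apply to (-1, -4): [-1/2·-1 + (-√3/2)·-4, √3/2·-1 + -1/2·-4] = (3.9641, 1.1340)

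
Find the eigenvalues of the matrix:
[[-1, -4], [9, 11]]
λ = 5 and λ = 5

Characteristic equation: det(A - λI) = 0
λ² - (trace)λ + (det) = 0
λ² - (10)λ + (25) = 0
λ² - 10λ + 25 = 0
Solving: λ = 5, 5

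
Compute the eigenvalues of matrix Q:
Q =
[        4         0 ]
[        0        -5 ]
λ = -5, 4

Solve det(Q - λI) = 0. For a 2×2 matrix the characteristic equation is λ² - (trace)λ + det = 0.
trace(Q) = a + d = 4 - 5 = -1.
det(Q) = a*d - b*c = (4)*(-5) - (0)*(0) = -20 - 0 = -20.
Characteristic equation: λ² - (-1)λ + (-20) = 0.
Discriminant = (-1)² - 4*(-20) = 1 + 80 = 81.
λ = (-1 ± √81) / 2 = (-1 ± 9) / 2 = -5, 4.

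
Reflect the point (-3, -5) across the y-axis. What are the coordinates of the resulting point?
(3, -5)

Reflection across y-axis: (-3, -5) → (3, -5)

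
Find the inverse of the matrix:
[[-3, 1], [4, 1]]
[[-1/7, 1/7], [4/7, 3/7]]

For [[a,b],[c,d]], inverse = (1/det)·[[d,-b],[-c,a]]
det = -3·1 - 1·4 = -7
Inverse = (1/-7)·[[1, -1], [-4, -3]]
        = [[-1/7, 1/7], [4/7, 3/7]]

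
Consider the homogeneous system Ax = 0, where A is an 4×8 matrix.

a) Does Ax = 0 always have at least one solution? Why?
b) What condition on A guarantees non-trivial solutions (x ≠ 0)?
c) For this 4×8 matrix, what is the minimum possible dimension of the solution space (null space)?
a) Yes, x = 0 is always a solution. b) When A has linearly dependent columns (rank < n). c) Minimum nullity = 4.

a) x = 0 satisfies A·0 = 0, so the zero vector is always a solution.
b) Non-trivial solutions exist iff the columns of A are linearly dependent, equivalently rank(A) < n (the number of columns).
c) By rank-nullity, rank(A) + nullity(A) = n = 8. Since A has only 4 rows, rank(A) ≤ 4, so nullity(A) ≥ 8 - 4 = 4.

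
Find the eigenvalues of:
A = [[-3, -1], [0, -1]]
λ = -3, -1

Solve det(A - λI) = 0. For a 2×2 matrix this is λ² - (trace)λ + det = 0.
trace(A) = -3 - 1 = -4.
det(A) = (-3)*(-1) - (-1)*(0) = 3 - 0 = 3.
Characteristic equation: λ² - (-4)λ + (3) = 0.
Discriminant: (-4)² - 4*(3) = 16 - 12 = 4.
Roots: λ = (-4 ± √4) / 2 = -3, -1.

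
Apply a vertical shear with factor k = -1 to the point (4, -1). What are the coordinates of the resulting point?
(4, -5)

Shear matrix for vertical shear with factor k = -1:
[[1, 0], [-1, 1]]
Result: (4, -1) → (4, -5)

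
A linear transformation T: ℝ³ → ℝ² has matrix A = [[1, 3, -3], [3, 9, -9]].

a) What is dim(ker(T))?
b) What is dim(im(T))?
dim(ker) = 2, dim(im) = 1

Observe that row 2 = 3 × row 1 (so the rows are linearly dependent).
Thus rank(A) = 1 (only one linearly independent row).
dim(im(T)) = rank(A) = 1.
By the rank-nullity theorem applied to T: ℝ³ → ℝ², rank(A) + nullity(A) = 3 (the domain dimension), so dim(ker(T)) = 3 - 1 = 2.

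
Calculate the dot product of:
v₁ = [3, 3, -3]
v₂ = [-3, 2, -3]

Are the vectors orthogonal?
6, No

The dot product is the sum of products of corresponding components.
v₁·v₂ = (3)*(-3) + (3)*(2) + (-3)*(-3) = -9 + 6 + 9 = 6.
Two vectors are orthogonal iff their dot product is 0; here the dot product is 6, so the vectors are not orthogonal.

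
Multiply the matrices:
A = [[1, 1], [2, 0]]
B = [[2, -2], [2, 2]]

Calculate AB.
[[4, 0], [4, -4]]

Each entry (i,j) of AB = sum over k of A[i][k]*B[k][j].
(AB)[0][0] = (1)*(2) + (1)*(2) = 4
(AB)[0][1] = (1)*(-2) + (1)*(2) = 0
(AB)[1][0] = (2)*(2) + (0)*(2) = 4
(AB)[1][1] = (2)*(-2) + (0)*(2) = -4
AB = [[4, 0], [4, -4]]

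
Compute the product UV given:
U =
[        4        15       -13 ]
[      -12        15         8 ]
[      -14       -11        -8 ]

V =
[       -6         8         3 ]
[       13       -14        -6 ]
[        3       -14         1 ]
UV =
[      132         4       -91 ]
[      291      -418      -118 ]
[      -83       154        16 ]

Matrix multiplication: (UV)[i][j] = sum over k of U[i][k] * V[k][j].
  (UV)[0][0] = (4)*(-6) + (15)*(13) + (-13)*(3) = 132
  (UV)[0][1] = (4)*(8) + (15)*(-14) + (-13)*(-14) = 4
  (UV)[0][2] = (4)*(3) + (15)*(-6) + (-13)*(1) = -91
  (UV)[1][0] = (-12)*(-6) + (15)*(13) + (8)*(3) = 291
  (UV)[1][1] = (-12)*(8) + (15)*(-14) + (8)*(-14) = -418
  (UV)[1][2] = (-12)*(3) + (15)*(-6) + (8)*(1) = -118
  (UV)[2][0] = (-14)*(-6) + (-11)*(13) + (-8)*(3) = -83
  (UV)[2][1] = (-14)*(8) + (-11)*(-14) + (-8)*(-14) = 154
  (UV)[2][2] = (-14)*(3) + (-11)*(-6) + (-8)*(1) = 16
UV =
[      132         4       -91 ]
[      291      -418      -118 ]
[      -83       154        16 ]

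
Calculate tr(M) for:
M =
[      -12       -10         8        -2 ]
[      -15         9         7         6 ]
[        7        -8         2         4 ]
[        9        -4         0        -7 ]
tr(M) = -12 + 9 + 2 - 7 = -8

The trace of a square matrix is the sum of its diagonal entries.
Diagonal entries of M: M[0][0] = -12, M[1][1] = 9, M[2][2] = 2, M[3][3] = -7.
tr(M) = -12 + 9 + 2 - 7 = -8.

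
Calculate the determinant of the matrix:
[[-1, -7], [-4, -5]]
-23

For a 2×2 matrix [[a, b], [c, d]], det = ad - bc
det = (-1)(-5) - (-7)(-4) = 5 - 28 = -23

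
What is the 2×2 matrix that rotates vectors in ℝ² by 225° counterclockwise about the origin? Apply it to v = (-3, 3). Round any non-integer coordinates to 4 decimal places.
R = [[-√2/2, √2/2], [-√2/2, -√2/2]]; R·v = (4.2426, 0.0000)

A counterclockwise rotation by angle θ in ℝ² has matrix R(θ) = [[cos θ, -sin θ], [sin θ, cos θ]].
For θ = 225°: cos θ = -√2/2, sin θ = -√2/2.
R(225°) = [[-√2/2, √2/2], [-√2/2, -√2/2]].
R·v = [-√2/2·-3 + (√2/2)·3, -√2/2·-3 + -√2/2·3] = (4.2426, 0.0000).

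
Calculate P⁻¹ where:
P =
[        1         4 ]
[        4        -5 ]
det(P) = -21
P⁻¹ =
[     5/21      4/21 ]
[     4/21     -1/21 ]

For a 2×2 matrix P = [[a, b], [c, d]] with det(P) ≠ 0, P⁻¹ = (1/det(P)) * [[d, -b], [-c, a]].
det(P) = (1)*(-5) - (4)*(4) = -5 - 16 = -21.
P⁻¹ = (1/-21) * [[-5, -4], [-4, 1]].
Dividing each entry by -21 and reducing:
P⁻¹ =
[     5/21      4/21 ]
[     4/21     -1/21 ]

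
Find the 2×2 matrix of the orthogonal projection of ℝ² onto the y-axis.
[[0, 0], [0, 1]]

The orthogonal projection onto the line spanned by a nonzero vector u = (a, b) has matrix P = (u uᵀ) / (uᵀ u) = (1/(a² + b²)) · [[a², ab], [ab, b²]].
Here u = (0, 1), so a² + b² = 0 + 1 = 1.
P = (1/1) · [[0, 0], [0, 1]] = [[0, 0], [0, 1]].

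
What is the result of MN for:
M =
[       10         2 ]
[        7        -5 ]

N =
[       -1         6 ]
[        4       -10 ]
MN =
[       -2        40 ]
[      -27        92 ]

Matrix multiplication: (MN)[i][j] = sum over k of M[i][k] * N[k][j].
  (MN)[0][0] = (10)*(-1) + (2)*(4) = -2
  (MN)[0][1] = (10)*(6) + (2)*(-10) = 40
  (MN)[1][0] = (7)*(-1) + (-5)*(4) = -27
  (MN)[1][1] = (7)*(6) + (-5)*(-10) = 92
MN =
[       -2        40 ]
[      -27        92 ]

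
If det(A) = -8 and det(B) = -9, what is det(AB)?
72

Use the multiplicative property of determinants: det(AB) = det(A)*det(B).
det(AB) = (-8)*(-9) = 72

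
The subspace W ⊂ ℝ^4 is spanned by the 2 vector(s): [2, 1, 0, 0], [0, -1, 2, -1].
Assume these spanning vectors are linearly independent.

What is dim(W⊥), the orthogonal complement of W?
dim(W⊥) = 2

For any subspace W of ℝ^n, dim(W) + dim(W⊥) = n (the whole-space dimension).
Here the given 2 vectors are linearly independent, so dim(W) = 2.
Thus dim(W⊥) = n - dim(W) = 4 - 2 = 2.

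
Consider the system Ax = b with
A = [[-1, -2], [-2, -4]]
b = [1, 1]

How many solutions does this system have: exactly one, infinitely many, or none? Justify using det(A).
No solution

det(A) = (-1)*(-4) - (-2)*(-2) = 0, so A is singular.
The column space of A is span(column 1) = span([-1, -2]).
b = [1, 1] is not a scalar multiple of column 1, so b ∉ column space and the system is inconsistent — no solution.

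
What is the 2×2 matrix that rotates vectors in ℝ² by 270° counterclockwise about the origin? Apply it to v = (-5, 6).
R = [[0, 1], [-1, 0]]; R·v = (6, 5)

A counterclockwise rotation by angle θ in ℝ² has matrix R(θ) = [[cos θ, -sin θ], [sin θ, cos θ]].
For θ = 270°: cos θ = 0, sin θ = -1.
R(270°) = [[0, 1], [-1, 0]].
R·v = [0·-5 + (1)·6, -1·-5 + 0·6] = (6, 5).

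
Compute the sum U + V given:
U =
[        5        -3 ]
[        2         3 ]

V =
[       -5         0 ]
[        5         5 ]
U + V =
[        0        -3 ]
[        7         8 ]

Matrix addition is elementwise: (U+V)[i][j] = U[i][j] + V[i][j].
  (U+V)[0][0] = (5) + (-5) = 0
  (U+V)[0][1] = (-3) + (0) = -3
  (U+V)[1][0] = (2) + (5) = 7
  (U+V)[1][1] = (3) + (5) = 8
U + V =
[        0        -3 ]
[        7         8 ]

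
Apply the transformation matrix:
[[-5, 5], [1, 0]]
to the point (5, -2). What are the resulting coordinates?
(-35, 5)

Matrix multiplication:
[[-5, 5], [1, 0]] × [5, -2]ᵀ
= [-5×5 + 5×-2, 1×5 + 0×-2]ᵀ
= [-35.0000, 5.0000]ᵀ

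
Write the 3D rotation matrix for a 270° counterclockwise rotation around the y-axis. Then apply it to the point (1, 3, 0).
R = [[0, 0, -1], [0, 1, 0], [1, 0, 0]]; R·(1, 3, 0) = (0, 3, 1)

Rotation matrix for 270° around y-axis:
cos(270°) = 0, sin(270°) = -1
R = [[0, 0, -1], [0, 1, 0], [1, 0, 0]]
Apply to (1, 3, 0): R·[1, 3, 0]ᵀ = (0, 3, 1)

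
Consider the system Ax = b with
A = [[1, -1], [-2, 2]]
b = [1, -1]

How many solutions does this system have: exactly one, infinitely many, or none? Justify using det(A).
No solution

det(A) = (1)*(2) - (-1)*(-2) = 0, so A is singular.
The column space of A is span(column 1) = span([1, -2]).
b = [1, -1] is not a scalar multiple of column 1, so b ∉ column space and the system is inconsistent — no solution.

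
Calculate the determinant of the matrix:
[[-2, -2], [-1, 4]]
-10

For a 2×2 matrix [[a, b], [c, d]], det = ad - bc
det = (-2)(4) - (-2)(-1) = -8 - 2 = -10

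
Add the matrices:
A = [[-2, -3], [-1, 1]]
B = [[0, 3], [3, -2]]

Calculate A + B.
[[-2, 0], [2, -1]]

Add corresponding elements:
(-2)+(0)=-2
(-3)+(3)=0
(-1)+(3)=2
(1)+(-2)=-1
A + B = [[-2, 0], [2, -1]]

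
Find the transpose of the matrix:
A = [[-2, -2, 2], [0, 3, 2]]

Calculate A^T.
[[-2, 0], [-2, 3], [2, 2]]

The transpose sends entry (i,j) to (j,i); rows become columns.
Row 0 of A: [-2, -2, 2] -> column 0 of A^T.
Row 1 of A: [0, 3, 2] -> column 1 of A^T.
A^T = [[-2, 0], [-2, 3], [2, 2]]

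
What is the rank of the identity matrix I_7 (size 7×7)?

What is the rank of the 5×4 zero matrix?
rank(I_7) = 7, rank(0) = 0

The identity I_7 has 7 columns that are the standard basis vectors e_1, …, e_7. These are linearly independent, so all 7 columns are pivots and rank(I_7) = 7.
The 5×4 zero matrix has every entry zero, so every row is the zero row and there are no pivots; rank(0) = 0.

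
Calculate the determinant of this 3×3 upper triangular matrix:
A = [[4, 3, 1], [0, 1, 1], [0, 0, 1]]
4

The determinant of a triangular matrix is the product of its diagonal entries (the off-diagonal entries above the diagonal do not affect it).
det(A) = (4) * (1) * (1) = 4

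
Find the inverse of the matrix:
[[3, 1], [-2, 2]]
[[1/4, -1/8], [1/4, 3/8]]

For [[a,b],[c,d]], inverse = (1/det)·[[d,-b],[-c,a]]
det = 3·2 - 1·-2 = 8
Inverse = (1/8)·[[2, -1], [2, 3]]
        = [[1/4, -1/8], [1/4, 3/8]]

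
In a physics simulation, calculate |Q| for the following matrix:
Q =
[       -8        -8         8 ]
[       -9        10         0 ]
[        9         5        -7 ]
det(Q) = -16

Expand along row 0 (cofactor expansion): det(Q) = a*(e*i - f*h) - b*(d*i - f*g) + c*(d*h - e*g), where the 3×3 is [[a, b, c], [d, e, f], [g, h, i]].
Minor M_00 = (10)*(-7) - (0)*(5) = -70 - 0 = -70.
Minor M_01 = (-9)*(-7) - (0)*(9) = 63 - 0 = 63.
Minor M_02 = (-9)*(5) - (10)*(9) = -45 - 90 = -135.
det(Q) = (-8)*(-70) - (-8)*(63) + (8)*(-135) = 560 + 504 - 1080 = -16.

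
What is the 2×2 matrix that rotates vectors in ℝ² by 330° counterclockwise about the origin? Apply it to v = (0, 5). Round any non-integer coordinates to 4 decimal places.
R = [[√3/2, 1/2], [-1/2, √3/2]]; R·v = (2.5000, 4.3301)

A counterclockwise rotation by angle θ in ℝ² has matrix R(θ) = [[cos θ, -sin θ], [sin θ, cos θ]].
For θ = 330°: cos θ = √3/2, sin θ = -1/2.
R(330°) = [[√3/2, 1/2], [-1/2, √3/2]].
R·v = [√3/2·0 + (1/2)·5, -1/2·0 + √3/2·5] = (2.5000, 4.3301).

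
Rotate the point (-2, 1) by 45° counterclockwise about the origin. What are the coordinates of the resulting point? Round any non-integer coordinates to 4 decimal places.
(-2.1213, -0.7071)

Rotation matrix R(θ) = [[cos θ, -sin θ], [sin θ, cos θ]]; for θ = 45°:
R = [[√2/2, -√2/2], [√2/2, √2/2]]
Result: R × [-2, 1]ᵀ = [√2/2·-2 + (-√2/2)·1, √2/2·-2 + (√2/2)·1]ᵀ = (-2.1213, -0.7071)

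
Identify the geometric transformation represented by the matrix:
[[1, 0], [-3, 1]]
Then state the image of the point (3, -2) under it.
vertical shear with factor -3; image of (3, -2) is (3, -11)

The matrix [[1, 0], [k, 1]] sends (x, y) to (x, -3x + y), leaving the x-coordinate fixed: a vertical shear.
The matrix [[1, 0], [-3, 1]] represents: vertical shear with factor -3.
Applying it to (3, -2): [1·3 + 0·-2, -3·3 + 1·-2] = (3, -11).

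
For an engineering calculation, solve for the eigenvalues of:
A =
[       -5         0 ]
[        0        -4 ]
λ = -5, -4

Solve det(A - λI) = 0. For a 2×2 matrix the characteristic equation is λ² - (trace)λ + det = 0.
trace(A) = a + d = -5 - 4 = -9.
det(A) = a*d - b*c = (-5)*(-4) - (0)*(0) = 20 - 0 = 20.
Characteristic equation: λ² - (-9)λ + (20) = 0.
Discriminant = (-9)² - 4*(20) = 81 - 80 = 1.
λ = (-9 ± √1) / 2 = (-9 ± 1) / 2 = -5, -4.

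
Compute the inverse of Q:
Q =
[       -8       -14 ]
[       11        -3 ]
det(Q) = 178
Q⁻¹ =
[   -3/178      7/89 ]
[  -11/178     -4/89 ]

For a 2×2 matrix Q = [[a, b], [c, d]] with det(Q) ≠ 0, Q⁻¹ = (1/det(Q)) * [[d, -b], [-c, a]].
det(Q) = (-8)*(-3) - (-14)*(11) = 24 + 154 = 178.
Q⁻¹ = (1/178) * [[-3, 14], [-11, -8]].
Dividing each entry by 178 and reducing:
Q⁻¹ =
[   -3/178      7/89 ]
[  -11/178     -4/89 ]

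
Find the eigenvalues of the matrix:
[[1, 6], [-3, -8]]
λ = -5 and λ = -2

Characteristic equation: det(A - λI) = 0
λ² - (trace)λ + (det) = 0
λ² - (-7)λ + (10) = 0
λ² + 7λ + 10 = 0
Solving: λ = -5, -2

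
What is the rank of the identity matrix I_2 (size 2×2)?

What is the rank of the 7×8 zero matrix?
rank(I_2) = 2, rank(0) = 0

The identity I_2 has 2 columns that are the standard basis vectors e_1, …, e_2. These are linearly independent, so all 2 columns are pivots and rank(I_2) = 2.
The 7×8 zero matrix has every entry zero, so every row is the zero row and there are no pivots; rank(0) = 0.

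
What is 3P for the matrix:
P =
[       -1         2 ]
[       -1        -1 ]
3P =
[       -3         6 ]
[       -3        -3 ]

Scalar multiplication is elementwise: (3P)[i][j] = 3 * P[i][j].
  (3P)[0][0] = 3 * (-1) = -3
  (3P)[0][1] = 3 * (2) = 6
  (3P)[1][0] = 3 * (-1) = -3
  (3P)[1][1] = 3 * (-1) = -3
3P =
[       -3         6 ]
[       -3        -3 ]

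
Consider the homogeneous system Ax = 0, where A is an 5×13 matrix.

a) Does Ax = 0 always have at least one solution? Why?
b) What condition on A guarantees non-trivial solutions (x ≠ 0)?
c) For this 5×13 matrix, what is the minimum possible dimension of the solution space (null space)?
a) Yes, x = 0 is always a solution. b) When A has linearly dependent columns (rank < n). c) Minimum nullity = 8.

a) x = 0 satisfies A·0 = 0, so the zero vector is always a solution.
b) Non-trivial solutions exist iff the columns of A are linearly dependent, equivalently rank(A) < n (the number of columns).
c) By rank-nullity, rank(A) + nullity(A) = n = 13. Since A has only 5 rows, rank(A) ≤ 5, so nullity(A) ≥ 13 - 5 = 8.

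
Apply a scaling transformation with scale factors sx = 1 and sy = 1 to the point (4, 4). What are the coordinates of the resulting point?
(4, 4)

Scaling matrix:
[[1, 0], [0, 1]]
Result: (4 × 1, 4 × 1) = (4, 4)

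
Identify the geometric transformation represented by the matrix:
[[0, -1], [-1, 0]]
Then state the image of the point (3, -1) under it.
reflection across the line y = -x; image of (3, -1) is (1, -3)

This is a symmetric orthogonal matrix with determinant -1, which characterizes a reflection in ℝ².
The matrix [[0, -1], [-1, 0]] represents: reflection across the line y = -x.
Applying it to (3, -1): [0·3 + -1·-1, -1·3 + 0·-1] = (1, -3).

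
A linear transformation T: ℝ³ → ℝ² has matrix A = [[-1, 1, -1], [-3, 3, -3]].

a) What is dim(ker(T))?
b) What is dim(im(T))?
dim(ker) = 2, dim(im) = 1

Observe that row 2 = 3 × row 1 (so the rows are linearly dependent).
Thus rank(A) = 1 (only one linearly independent row).
dim(im(T)) = rank(A) = 1.
By the rank-nullity theorem applied to T: ℝ³ → ℝ², rank(A) + nullity(A) = 3 (the domain dimension), so dim(ker(T)) = 3 - 1 = 2.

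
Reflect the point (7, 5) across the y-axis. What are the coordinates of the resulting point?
(-7, 5)

Reflection across y-axis: (7, 5) → (-7, 5)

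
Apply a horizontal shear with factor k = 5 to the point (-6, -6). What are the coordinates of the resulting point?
(-36, -6)

Shear matrix for horizontal shear with factor k = 5:
[[1, 5], [0, 1]]
Result: (-6, -6) → (-36, -6)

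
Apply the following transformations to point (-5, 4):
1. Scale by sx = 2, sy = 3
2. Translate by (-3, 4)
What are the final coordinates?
(-13, 16)

Step 1: Scale (-5, 4) by (sx, sy) = (2, 3) → (-10, 12)
Step 2: Translate by (-3, 4) → (-13, 16)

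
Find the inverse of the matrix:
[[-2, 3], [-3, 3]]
[[1, -1], [1, -2/3]]

For [[a,b],[c,d]], inverse = (1/det)·[[d,-b],[-c,a]]
det = -2·3 - 3·-3 = 3
Inverse = (1/3)·[[3, -3], [3, -2]]
        = [[1, -1], [1, -2/3]]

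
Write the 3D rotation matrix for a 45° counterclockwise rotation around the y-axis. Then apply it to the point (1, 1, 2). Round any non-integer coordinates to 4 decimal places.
R = [[√2/2, 0, √2/2], [0, 1, 0], [-√2/2, 0, √2/2]]; R·(1, 1, 2) = (2.1213, 1.0000, 0.7071)

Rotation matrix for 45° around y-axis:
cos(45°) = √2/2, sin(45°) = √2/2
R = [[√2/2, 0, √2/2], [0, 1, 0], [-√2/2, 0, √2/2]]
Apply to (1, 1, 2): R·[1, 1, 2]ᵀ = (2.1213, 1.0000, 0.7071)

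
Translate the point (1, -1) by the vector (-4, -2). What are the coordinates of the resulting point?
(-3, -3)

Translation by (-4, -2):
x' = 1 + -4 = -3
y' = -1 + -2 = -3
Homogeneous matrix: [[1, 0, -4], [0, 1, -2], [0, 0, 1]]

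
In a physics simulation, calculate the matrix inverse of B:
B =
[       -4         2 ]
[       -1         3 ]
det(B) = -10
B⁻¹ =
[    -3/10       1/5 ]
[    -1/10       2/5 ]

For a 2×2 matrix B = [[a, b], [c, d]] with det(B) ≠ 0, B⁻¹ = (1/det(B)) * [[d, -b], [-c, a]].
det(B) = (-4)*(3) - (2)*(-1) = -12 + 2 = -10.
B⁻¹ = (1/-10) * [[3, -2], [1, -4]].
Dividing each entry by -10 and reducing:
B⁻¹ =
[    -3/10       1/5 ]
[    -1/10       2/5 ]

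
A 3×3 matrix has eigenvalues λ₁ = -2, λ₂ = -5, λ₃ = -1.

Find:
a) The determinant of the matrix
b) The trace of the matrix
det = -10, trace = -8

Two standard eigenvalue identities:
- det(A) equals the product of the eigenvalues (counted with multiplicity).
- trace(A) equals the sum of the eigenvalues.
det(A) = (-2)*(-5)*(-1) = -10.
trace(A) = -2 - 5 - 1 = -8.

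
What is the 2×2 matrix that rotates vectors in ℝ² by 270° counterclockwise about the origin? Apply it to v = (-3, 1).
R = [[0, 1], [-1, 0]]; R·v = (1, 3)

A counterclockwise rotation by angle θ in ℝ² has matrix R(θ) = [[cos θ, -sin θ], [sin θ, cos θ]].
For θ = 270°: cos θ = 0, sin θ = -1.
R(270°) = [[0, 1], [-1, 0]].
R·v = [0·-3 + (1)·1, -1·-3 + 0·1] = (1, 3).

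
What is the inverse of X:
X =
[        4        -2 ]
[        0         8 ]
det(X) = 32
X⁻¹ =
[      1/4      1/16 ]
[        0       1/8 ]

For a 2×2 matrix X = [[a, b], [c, d]] with det(X) ≠ 0, X⁻¹ = (1/det(X)) * [[d, -b], [-c, a]].
det(X) = (4)*(8) - (-2)*(0) = 32 - 0 = 32.
X⁻¹ = (1/32) * [[8, 2], [0, 4]].
Dividing each entry by 32 and reducing:
X⁻¹ =
[      1/4      1/16 ]
[        0       1/8 ]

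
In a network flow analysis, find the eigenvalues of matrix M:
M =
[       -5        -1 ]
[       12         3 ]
λ = -3, 1

Solve det(M - λI) = 0. For a 2×2 matrix the characteristic equation is λ² - (trace)λ + det = 0.
trace(M) = a + d = -5 + 3 = -2.
det(M) = a*d - b*c = (-5)*(3) - (-1)*(12) = -15 + 12 = -3.
Characteristic equation: λ² - (-2)λ + (-3) = 0.
Discriminant = (-2)² - 4*(-3) = 4 + 12 = 16.
λ = (-2 ± √16) / 2 = (-2 ± 4) / 2 = -3, 1.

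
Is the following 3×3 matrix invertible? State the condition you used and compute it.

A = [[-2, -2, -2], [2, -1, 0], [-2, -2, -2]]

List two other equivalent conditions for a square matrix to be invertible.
No, not invertible; det(A) = 0 (two rows are equal, so the rows are linearly dependent). Equivalent conditions (failing for this A): rank(A) < 3; Ax = 0 has non-trivial solutions; 0 is an eigenvalue; the columns are linearly dependent.

To check invertibility, compute det(A).
In this matrix, row 0 and the last row are identical, so one row is a scalar multiple of another and the rows are linearly dependent.
A matrix with linearly dependent rows has det = 0 and is not invertible.
Equivalent failed conditions:
- rank(A) < 3.
- Ax = 0 has non-trivial solutions.
- 0 is an eigenvalue.
- The columns are linearly dependent.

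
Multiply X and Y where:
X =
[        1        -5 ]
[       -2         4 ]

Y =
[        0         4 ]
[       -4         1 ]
XY =
[       20        -1 ]
[      -16        -4 ]

Matrix multiplication: (XY)[i][j] = sum over k of X[i][k] * Y[k][j].
  (XY)[0][0] = (1)*(0) + (-5)*(-4) = 20
  (XY)[0][1] = (1)*(4) + (-5)*(1) = -1
  (XY)[1][0] = (-2)*(0) + (4)*(-4) = -16
  (XY)[1][1] = (-2)*(4) + (4)*(1) = -4
XY =
[       20        -1 ]
[      -16        -4 ]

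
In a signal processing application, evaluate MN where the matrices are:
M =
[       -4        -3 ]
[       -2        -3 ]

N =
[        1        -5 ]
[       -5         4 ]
MN =
[       11         8 ]
[       13        -2 ]

Matrix multiplication: (MN)[i][j] = sum over k of M[i][k] * N[k][j].
  (MN)[0][0] = (-4)*(1) + (-3)*(-5) = 11
  (MN)[0][1] = (-4)*(-5) + (-3)*(4) = 8
  (MN)[1][0] = (-2)*(1) + (-3)*(-5) = 13
  (MN)[1][1] = (-2)*(-5) + (-3)*(4) = -2
MN =
[       11         8 ]
[       13        -2 ]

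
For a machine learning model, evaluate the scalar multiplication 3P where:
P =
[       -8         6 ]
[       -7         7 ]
3P =
[      -24        18 ]
[      -21        21 ]

Scalar multiplication is elementwise: (3P)[i][j] = 3 * P[i][j].
  (3P)[0][0] = 3 * (-8) = -24
  (3P)[0][1] = 3 * (6) = 18
  (3P)[1][0] = 3 * (-7) = -21
  (3P)[1][1] = 3 * (7) = 21
3P =
[      -24        18 ]
[      -21        21 ]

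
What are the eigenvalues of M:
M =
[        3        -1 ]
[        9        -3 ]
λ = 0, 0

Solve det(M - λI) = 0. For a 2×2 matrix the characteristic equation is λ² - (trace)λ + det = 0.
trace(M) = a + d = 3 - 3 = 0.
det(M) = a*d - b*c = (3)*(-3) - (-1)*(9) = -9 + 9 = 0.
Characteristic equation: λ² - (0)λ + (0) = 0.
Discriminant = (0)² - 4*(0) = 0 - 0 = 0.
λ = (0 ± √0) / 2 = (0 ± 0) / 2 = 0, 0.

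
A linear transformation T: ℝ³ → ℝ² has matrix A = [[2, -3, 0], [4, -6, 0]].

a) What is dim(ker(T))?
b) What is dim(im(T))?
dim(ker) = 2, dim(im) = 1

Observe that row 2 = 2 × row 1 (so the rows are linearly dependent).
Thus rank(A) = 1 (only one linearly independent row).
dim(im(T)) = rank(A) = 1.
By the rank-nullity theorem applied to T: ℝ³ → ℝ², rank(A) + nullity(A) = 3 (the domain dimension), so dim(ker(T)) = 3 - 1 = 2.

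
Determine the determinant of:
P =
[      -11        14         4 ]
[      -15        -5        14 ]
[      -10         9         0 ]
det(P) = -1314

Expand along row 0 (cofactor expansion): det(P) = a*(e*i - f*h) - b*(d*i - f*g) + c*(d*h - e*g), where the 3×3 is [[a, b, c], [d, e, f], [g, h, i]].
Minor M_00 = (-5)*(0) - (14)*(9) = 0 - 126 = -126.
Minor M_01 = (-15)*(0) - (14)*(-10) = 0 + 140 = 140.
Minor M_02 = (-15)*(9) - (-5)*(-10) = -135 - 50 = -185.
det(P) = (-11)*(-126) - (14)*(140) + (4)*(-185) = 1386 - 1960 - 740 = -1314.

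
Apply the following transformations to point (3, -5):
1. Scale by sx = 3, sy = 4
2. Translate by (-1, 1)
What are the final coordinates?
(8, -19)

Step 1: Scale (3, -5) by (sx, sy) = (3, 4) → (9, -20)
Step 2: Translate by (-1, 1) → (8, -19)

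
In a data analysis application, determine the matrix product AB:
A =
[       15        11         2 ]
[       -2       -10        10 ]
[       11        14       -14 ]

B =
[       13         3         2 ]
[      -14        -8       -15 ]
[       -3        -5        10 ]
AB =
[       35       -53      -115 ]
[       84        24       246 ]
[      -11        -9      -328 ]

Matrix multiplication: (AB)[i][j] = sum over k of A[i][k] * B[k][j].
  (AB)[0][0] = (15)*(13) + (11)*(-14) + (2)*(-3) = 35
  (AB)[0][1] = (15)*(3) + (11)*(-8) + (2)*(-5) = -53
  (AB)[0][2] = (15)*(2) + (11)*(-15) + (2)*(10) = -115
  (AB)[1][0] = (-2)*(13) + (-10)*(-14) + (10)*(-3) = 84
  (AB)[1][1] = (-2)*(3) + (-10)*(-8) + (10)*(-5) = 24
  (AB)[1][2] = (-2)*(2) + (-10)*(-15) + (10)*(10) = 246
  (AB)[2][0] = (11)*(13) + (14)*(-14) + (-14)*(-3) = -11
  (AB)[2][1] = (11)*(3) + (14)*(-8) + (-14)*(-5) = -9
  (AB)[2][2] = (11)*(2) + (14)*(-15) + (-14)*(10) = -328
AB =
[       35       -53      -115 ]
[       84        24       246 ]
[      -11        -9      -328 ]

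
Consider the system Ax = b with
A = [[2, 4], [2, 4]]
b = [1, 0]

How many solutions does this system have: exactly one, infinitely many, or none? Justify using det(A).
No solution

det(A) = (2)*(4) - (4)*(2) = 0, so A is singular.
The column space of A is span(column 1) = span([2, 2]).
b = [1, 0] is not a scalar multiple of column 1, so b ∉ column space and the system is inconsistent — no solution.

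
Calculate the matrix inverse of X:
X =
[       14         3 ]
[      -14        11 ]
det(X) = 196
X⁻¹ =
[   11/196    -3/196 ]
[     1/14      1/14 ]

For a 2×2 matrix X = [[a, b], [c, d]] with det(X) ≠ 0, X⁻¹ = (1/det(X)) * [[d, -b], [-c, a]].
det(X) = (14)*(11) - (3)*(-14) = 154 + 42 = 196.
X⁻¹ = (1/196) * [[11, -3], [14, 14]].
Dividing each entry by 196 and reducing:
X⁻¹ =
[   11/196    -3/196 ]
[     1/14      1/14 ]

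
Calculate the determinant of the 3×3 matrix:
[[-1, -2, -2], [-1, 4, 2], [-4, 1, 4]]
-36

Expansion along first row:
det = -1·det([[4,2],[1,4]]) - -2·det([[-1,2],[-4,4]]) + -2·det([[-1,4],[-4,1]])
    = -1·(4·4 - 2·1) - -2·(-1·4 - 2·-4) + -2·(-1·1 - 4·-4)
    = -1·14 - -2·4 + -2·15
    = -14 + 8 + -30 = -36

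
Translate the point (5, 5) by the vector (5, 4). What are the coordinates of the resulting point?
(10, 9)

Translation by (5, 4):
x' = 5 + 5 = 10
y' = 5 + 4 = 9
Homogeneous matrix: [[1, 0, 5], [0, 1, 4], [0, 0, 1]]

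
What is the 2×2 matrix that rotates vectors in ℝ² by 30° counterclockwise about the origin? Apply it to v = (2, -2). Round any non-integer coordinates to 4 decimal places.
R = [[√3/2, -1/2], [1/2, √3/2]]; R·v = (2.7321, -0.7321)

A counterclockwise rotation by angle θ in ℝ² has matrix R(θ) = [[cos θ, -sin θ], [sin θ, cos θ]].
For θ = 30°: cos θ = √3/2, sin θ = 1/2.
R(30°) = [[√3/2, -1/2], [1/2, √3/2]].
R·v = [√3/2·2 + (-1/2)·-2, 1/2·2 + √3/2·-2] = (2.7321, -0.7321).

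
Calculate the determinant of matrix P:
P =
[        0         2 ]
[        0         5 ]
det(P) = 0

For a 2×2 matrix [[a, b], [c, d]], det = a*d - b*c.
det(P) = (0)*(5) - (2)*(0) = 0 - 0 = 0.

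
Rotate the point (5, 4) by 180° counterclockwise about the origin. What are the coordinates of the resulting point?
(-5, -4)

Rotation matrix R(θ) = [[cos θ, -sin θ], [sin θ, cos θ]]; for θ = 180°:
R = [[-1, 0], [0, -1]]
Result: R × [5, 4]ᵀ = [-1·5 + (0)·4, 0·5 + (-1)·4]ᵀ = (-5, -4)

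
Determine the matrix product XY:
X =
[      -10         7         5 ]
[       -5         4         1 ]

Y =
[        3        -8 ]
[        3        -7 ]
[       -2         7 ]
XY =
[      -19        66 ]
[       -5        19 ]

Matrix multiplication: (XY)[i][j] = sum over k of X[i][k] * Y[k][j].
  (XY)[0][0] = (-10)*(3) + (7)*(3) + (5)*(-2) = -19
  (XY)[0][1] = (-10)*(-8) + (7)*(-7) + (5)*(7) = 66
  (XY)[1][0] = (-5)*(3) + (4)*(3) + (1)*(-2) = -5
  (XY)[1][1] = (-5)*(-8) + (4)*(-7) + (1)*(7) = 19
XY =
[      -19        66 ]
[       -5        19 ]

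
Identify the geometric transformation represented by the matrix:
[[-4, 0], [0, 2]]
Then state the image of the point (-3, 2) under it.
non-uniform scaling by (-4, 2); image of (-3, 2) is (12, 4)

This is diagonal with distinct entries, so it scales the x-axis by -4 and the y-axis by 2.
The matrix [[-4, 0], [0, 2]] represents: non-uniform scaling by (-4, 2).
Applying it to (-3, 2): [-4·-3 + 0·2, 0·-3 + 2·2] = (12, 4).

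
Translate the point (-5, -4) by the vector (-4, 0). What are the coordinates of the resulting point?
(-9, -4)

Translation by (-4, 0):
x' = -5 + -4 = -9
y' = -4 + 0 = -4
Homogeneous matrix: [[1, 0, -4], [0, 1, 0], [0, 0, 1]]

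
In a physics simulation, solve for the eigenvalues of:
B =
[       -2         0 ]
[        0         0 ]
λ = -2, 0

Solve det(B - λI) = 0. For a 2×2 matrix the characteristic equation is λ² - (trace)λ + det = 0.
trace(B) = a + d = -2 + 0 = -2.
det(B) = a*d - b*c = (-2)*(0) - (0)*(0) = 0 - 0 = 0.
Characteristic equation: λ² - (-2)λ + (0) = 0.
Discriminant = (-2)² - 4*(0) = 4 - 0 = 4.
λ = (-2 ± √4) / 2 = (-2 ± 2) / 2 = -2, 0.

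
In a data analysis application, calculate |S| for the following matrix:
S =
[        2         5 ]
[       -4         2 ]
det(S) = 24

For a 2×2 matrix [[a, b], [c, d]], det = a*d - b*c.
det(S) = (2)*(2) - (5)*(-4) = 4 + 20 = 24.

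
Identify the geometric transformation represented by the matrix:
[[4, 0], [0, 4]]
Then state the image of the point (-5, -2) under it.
uniform scaling by factor 4; image of (-5, -2) is (-20, -8)

This is a diagonal matrix with equal entries 4, so it scales both axes by the same factor 4.
The matrix [[4, 0], [0, 4]] represents: uniform scaling by factor 4.
Applying it to (-5, -2): [4·-5 + 0·-2, 0·-5 + 4·-2] = (-20, -8).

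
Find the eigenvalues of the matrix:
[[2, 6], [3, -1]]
λ = -4 and λ = 5

Characteristic equation: det(A - λI) = 0
λ² - (trace)λ + (det) = 0
λ² - (1)λ + (-20) = 0
λ² - 1λ - 20 = 0
Solving: λ = -4, 5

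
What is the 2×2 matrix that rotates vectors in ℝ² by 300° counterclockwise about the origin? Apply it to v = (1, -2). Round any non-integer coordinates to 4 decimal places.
R = [[1/2, √3/2], [-√3/2, 1/2]]; R·v = (-1.2321, -1.8660)

A counterclockwise rotation by angle θ in ℝ² has matrix R(θ) = [[cos θ, -sin θ], [sin θ, cos θ]].
For θ = 300°: cos θ = 1/2, sin θ = -√3/2.
R(300°) = [[1/2, √3/2], [-√3/2, 1/2]].
R·v = [1/2·1 + (√3/2)·-2, -√3/2·1 + 1/2·-2] = (-1.2321, -1.8660).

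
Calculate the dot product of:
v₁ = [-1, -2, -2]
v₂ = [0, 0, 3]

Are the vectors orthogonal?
-6, No

The dot product is the sum of products of corresponding components.
v₁·v₂ = (-1)*(0) + (-2)*(0) + (-2)*(3) = 0 + 0 - 6 = -6.
Two vectors are orthogonal iff their dot product is 0; here the dot product is -6, so the vectors are not orthogonal.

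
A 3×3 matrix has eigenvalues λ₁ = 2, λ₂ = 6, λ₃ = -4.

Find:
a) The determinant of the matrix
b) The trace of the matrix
det = -48, trace = 4

Two standard eigenvalue identities:
- det(A) equals the product of the eigenvalues (counted with multiplicity).
- trace(A) equals the sum of the eigenvalues.
det(A) = (2)*(6)*(-4) = -48.
trace(A) = 2 + 6 - 4 = 4.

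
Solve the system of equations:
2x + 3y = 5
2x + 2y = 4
x = 1, y = 1

Use elimination (row reduction):
Equation 1: 2x + 3y = 5.
Equation 2: 2x + 2y = 4.
Multiply Eq1 by 2 and Eq2 by 2: 4x + 6y = 10;  4x + 4y = 8.
Subtract: (-2)y = -2, so y = 1.
Back-substitute into Eq1: 2x + 3*(1) = 5, so x = 1.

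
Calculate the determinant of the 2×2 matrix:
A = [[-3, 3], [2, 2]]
-12

For A = [[a, b], [c, d]], det(A) = a*d - b*c.
det(A) = (-3)*(2) - (3)*(2) = -6 - 6 = -12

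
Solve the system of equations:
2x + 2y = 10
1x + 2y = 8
x = 2, y = 3

Use elimination (row reduction):
Equation 1: 2x + 2y = 10.
Equation 2: 1x + 2y = 8.
Multiply Eq1 by 1 and Eq2 by 2: 2x + 2y = 10;  2x + 4y = 16.
Subtract: (2)y = 6, so y = 3.
Back-substitute into Eq1: 2x + 2*(3) = 10, so x = 2.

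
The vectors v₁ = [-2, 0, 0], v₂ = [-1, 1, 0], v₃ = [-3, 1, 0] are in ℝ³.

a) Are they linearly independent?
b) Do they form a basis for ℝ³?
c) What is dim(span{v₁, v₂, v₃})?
Not independent, not a basis, dim(span) = 2

Check whether v₃ can be written as a linear combination of v₁ and v₂.
v₃ = (1)·v₁ + (1)·v₂ = [-3, 1, 0], so the three vectors are linearly dependent.
Thus they do not form a basis for ℝ³, and dim(span{v₁, v₂, v₃}) = 2 (spanned by v₁ and v₂).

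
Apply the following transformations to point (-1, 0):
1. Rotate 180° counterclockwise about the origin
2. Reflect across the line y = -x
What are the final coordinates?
(0, -1)

Step 1: Rotate 180° → (1, 0)
Step 2: Reflect across the line y = -x → (0, -1)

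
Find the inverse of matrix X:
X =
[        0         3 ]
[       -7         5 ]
det(X) = 21
X⁻¹ =
[     5/21      -1/7 ]
[      1/3         0 ]

For a 2×2 matrix X = [[a, b], [c, d]] with det(X) ≠ 0, X⁻¹ = (1/det(X)) * [[d, -b], [-c, a]].
det(X) = (0)*(5) - (3)*(-7) = 0 + 21 = 21.
X⁻¹ = (1/21) * [[5, -3], [7, 0]].
Dividing each entry by 21 and reducing:
X⁻¹ =
[     5/21      -1/7 ]
[      1/3         0 ]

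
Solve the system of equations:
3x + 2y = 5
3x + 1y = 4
x = 1, y = 1

Use elimination (row reduction):
Equation 1: 3x + 2y = 5.
Equation 2: 3x + 1y = 4.
Multiply Eq1 by 3 and Eq2 by 3: 9x + 6y = 15;  9x + 3y = 12.
Subtract: (-3)y = -3, so y = 1.
Back-substitute into Eq1: 3x + 2*(1) = 5, so x = 1.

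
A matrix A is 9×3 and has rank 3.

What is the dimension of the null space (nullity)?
0

The rank-nullity theorem for an m×n matrix states:
rank(A) + nullity(A) = n (the number of columns).
Here n = 3 and rank(A) = 3, so nullity(A) = 3 - 3 = 0.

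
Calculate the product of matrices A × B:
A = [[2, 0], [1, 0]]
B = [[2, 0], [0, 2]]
[[4, 0], [2, 0]]

Matrix multiplication:
C[0][0] = 2×2 + 0×0 = 4
C[0][1] = 2×0 + 0×2 = 0
C[1][0] = 1×2 + 0×0 = 2
C[1][1] = 1×0 + 0×2 = 0
Result: [[4, 0], [2, 0]]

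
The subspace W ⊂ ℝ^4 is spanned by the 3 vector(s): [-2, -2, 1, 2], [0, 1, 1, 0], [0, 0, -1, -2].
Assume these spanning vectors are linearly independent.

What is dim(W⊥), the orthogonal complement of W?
dim(W⊥) = 1

For any subspace W of ℝ^n, dim(W) + dim(W⊥) = n (the whole-space dimension).
Here the given 3 vectors are linearly independent, so dim(W) = 3.
Thus dim(W⊥) = n - dim(W) = 4 - 3 = 1.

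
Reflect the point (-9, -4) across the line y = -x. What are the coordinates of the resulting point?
(4, 9)

Reflection across line y = -x: (-9, -4) → (4, 9)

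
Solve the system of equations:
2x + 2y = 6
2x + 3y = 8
x = 1, y = 2

Use elimination (row reduction):
Equation 1: 2x + 2y = 6.
Equation 2: 2x + 3y = 8.
Multiply Eq1 by 2 and Eq2 by 2: 4x + 4y = 12;  4x + 6y = 16.
Subtract: (2)y = 4, so y = 2.
Back-substitute into Eq1: 2x + 2*(2) = 6, so x = 1.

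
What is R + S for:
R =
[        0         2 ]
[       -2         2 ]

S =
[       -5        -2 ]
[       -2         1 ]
R + S =
[       -5         0 ]
[       -4         3 ]

Matrix addition is elementwise: (R+S)[i][j] = R[i][j] + S[i][j].
  (R+S)[0][0] = (0) + (-5) = -5
  (R+S)[0][1] = (2) + (-2) = 0
  (R+S)[1][0] = (-2) + (-2) = -4
  (R+S)[1][1] = (2) + (1) = 3
R + S =
[       -5         0 ]
[       -4         3 ]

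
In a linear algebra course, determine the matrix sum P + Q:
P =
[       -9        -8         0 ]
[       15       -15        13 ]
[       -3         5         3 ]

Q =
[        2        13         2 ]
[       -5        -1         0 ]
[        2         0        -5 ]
P + Q =
[       -7         5         2 ]
[       10       -16        13 ]
[       -1         5        -2 ]

Matrix addition is elementwise: (P+Q)[i][j] = P[i][j] + Q[i][j].
  (P+Q)[0][0] = (-9) + (2) = -7
  (P+Q)[0][1] = (-8) + (13) = 5
  (P+Q)[0][2] = (0) + (2) = 2
  (P+Q)[1][0] = (15) + (-5) = 10
  (P+Q)[1][1] = (-15) + (-1) = -16
  (P+Q)[1][2] = (13) + (0) = 13
  (P+Q)[2][0] = (-3) + (2) = -1
  (P+Q)[2][1] = (5) + (0) = 5
  (P+Q)[2][2] = (3) + (-5) = -2
P + Q =
[       -7         5         2 ]
[       10       -16        13 ]
[       -1         5        -2 ]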